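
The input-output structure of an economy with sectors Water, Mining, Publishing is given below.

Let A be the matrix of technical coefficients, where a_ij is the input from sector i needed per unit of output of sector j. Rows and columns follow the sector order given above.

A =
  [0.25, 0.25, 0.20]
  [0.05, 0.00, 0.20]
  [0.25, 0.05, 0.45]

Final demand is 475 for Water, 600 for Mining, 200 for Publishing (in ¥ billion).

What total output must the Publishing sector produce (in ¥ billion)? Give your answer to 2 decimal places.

I − A =
  [   0.75    -0.25    -0.20]
  [  -0.05     1.00    -0.20]
  [  -0.25    -0.05     0.55]
Cofactors of I−A, C_ij = (−1)^(i+j)·(minor ij) (rows/columns in the sector order above):
  C_11 = (1.00)(0.55) − (-0.20)(-0.05) = 0.5400
  C_12 = −[(-0.05)(0.55) − (-0.20)(-0.25)] = 0.0775
  C_13 = (-0.05)(-0.05) − (1.00)(-0.25) = 0.2525
  C_21 = −[(-0.25)(0.55) − (-0.20)(-0.05)] = 0.1475
  C_22 = (0.75)(0.55) − (-0.20)(-0.25) = 0.3625
  C_23 = −[(0.75)(-0.05) − (-0.25)(-0.25)] = 0.1000
  C_31 = (-0.25)(-0.20) − (-0.20)(1.00) = 0.2500
  C_32 = −[(0.75)(-0.20) − (-0.20)(-0.05)] = 0.1600
  C_33 = (0.75)(1.00) − (-0.25)(-0.05) = 0.7375
det(I−A) = Σ_j (I−A)_1j·C_1j = (0.75)(0.5400) + (-0.25)(0.0775) + (-0.20)(0.2525) = 0.335125
adj(I−A) = Cᵀ =
  [ 0.5400   0.1475   0.2500]
  [ 0.0775   0.3625   0.1600]
  [ 0.2525   0.1000   0.7375]
(I − A)⁻¹ = adj(I−A) / det(I−A) ≈
  [   1.6113     0.4401     0.7460]
  [   0.2313     1.0817     0.4774]
  [   0.7535     0.2984     2.2007]
x = (I − A)⁻¹ d = adj(I−A)·d / det(I−A), with det(I−A) = 0.335125:
  x_W = (0.5400·475 + 0.1475·600 + 0.2500·200) / 0.335125 = 395.00 / 0.335125 ≈ 1178.66
  x_M = (0.0775·475 + 0.3625·600 + 0.1600·200) / 0.335125 = 286.3125 / 0.335125 ≈ 854.35
  x_P = (0.2525·475 + 0.1000·600 + 0.7375·200) / 0.335125 = 327.4375 / 0.335125 ≈ 977.06

x_P = 977.06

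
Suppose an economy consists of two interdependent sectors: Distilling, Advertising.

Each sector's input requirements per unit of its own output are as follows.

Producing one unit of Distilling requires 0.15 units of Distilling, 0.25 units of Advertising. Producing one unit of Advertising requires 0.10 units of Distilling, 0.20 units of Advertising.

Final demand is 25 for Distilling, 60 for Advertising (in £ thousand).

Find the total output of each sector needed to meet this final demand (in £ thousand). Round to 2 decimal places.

I − A =
  [   0.85    -0.10]
  [  -0.25     0.80]
det(I−A) = (0.85)(0.80) − (-0.10)(-0.25) = 0.6550
adj(I−A) = [[0.80, 0.10], [0.25, 0.85]]
(I − A)⁻¹ = adj(I−A) / det(I−A) ≈
  [   1.2214     0.1527]
  [   0.3817     1.2977]
x = (I − A)⁻¹ d = adj(I−A)·d / det(I−A), with det(I−A) = 0.6550:
  x_1 = (0.80·25 + 0.10·60) / 0.6550 = 26.00 / 0.6550 ≈ 39.69
  x_2 = (0.25·25 + 0.85·60) / 0.6550 = 57.25 / 0.6550 ≈ 87.40

x_1 = 39.69, x_2 = 87.40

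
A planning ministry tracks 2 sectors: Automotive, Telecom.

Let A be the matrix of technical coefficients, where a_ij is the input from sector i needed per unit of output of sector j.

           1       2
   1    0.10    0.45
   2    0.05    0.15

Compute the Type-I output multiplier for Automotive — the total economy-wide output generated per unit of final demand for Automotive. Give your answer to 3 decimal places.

m_1 = 1.212

I − A =
  [   0.90    -0.45]
  [  -0.05     0.85]
det(I−A) = (0.90)(0.85) − (-0.45)(-0.05) = 0.7425
adj(I−A) = [[0.85, 0.45], [0.05, 0.90]]
(I − A)⁻¹ = adj(I−A) / det(I−A) ≈
  [   1.1448     0.6061]
  [   0.0673     1.2121]
The output multiplier for sector j is the column-j sum of the Leontief inverse (I − A)⁻¹ = adj(I−A) / det(I−A).
Column 1 of adj(I−A): (0.85, 0.05); det(I−A) = 0.7425.
m_1 = (0.85 + 0.05) / 0.7425 = 0.90 / 0.7425 ≈ 1.212.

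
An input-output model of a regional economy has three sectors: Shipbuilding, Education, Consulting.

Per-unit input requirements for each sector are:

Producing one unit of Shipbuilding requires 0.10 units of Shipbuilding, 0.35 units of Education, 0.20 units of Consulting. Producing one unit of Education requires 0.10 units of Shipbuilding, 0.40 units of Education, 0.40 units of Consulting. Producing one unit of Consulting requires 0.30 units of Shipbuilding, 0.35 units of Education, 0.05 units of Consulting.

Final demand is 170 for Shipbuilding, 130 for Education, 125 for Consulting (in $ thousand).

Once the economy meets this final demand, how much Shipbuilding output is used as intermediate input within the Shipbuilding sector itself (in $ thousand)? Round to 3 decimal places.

z_11 = 47.600

I − A =
  [   0.90    -0.10    -0.30]
  [  -0.35     0.60    -0.35]
  [  -0.20    -0.40     0.95]
Cofactors of I−A, C_ij = (−1)^(i+j)·(minor ij) (rows/columns in the sector order above):
  C_11 = (0.60)(0.95) − (-0.35)(-0.40) = 0.4300
  C_12 = −[(-0.35)(0.95) − (-0.35)(-0.20)] = 0.4025
  C_13 = (-0.35)(-0.40) − (0.60)(-0.20) = 0.2600
  C_21 = −[(-0.10)(0.95) − (-0.30)(-0.40)] = 0.2150
  C_22 = (0.90)(0.95) − (-0.30)(-0.20) = 0.7950
  C_23 = −[(0.90)(-0.40) − (-0.10)(-0.20)] = 0.3800
  C_31 = (-0.10)(-0.35) − (-0.30)(0.60) = 0.2150
  C_32 = −[(0.90)(-0.35) − (-0.30)(-0.35)] = 0.4200
  C_33 = (0.90)(0.60) − (-0.10)(-0.35) = 0.5050
det(I−A) = Σ_j (I−A)_1j·C_1j = (0.90)(0.4300) + (-0.10)(0.4025) + (-0.30)(0.2600) = 0.26875
adj(I−A) = Cᵀ =
  [ 0.4300   0.2150   0.2150]
  [ 0.4025   0.7950   0.4200]
  [ 0.2600   0.3800   0.5050]
(I − A)⁻¹ = adj(I−A) / det(I−A) ≈
  [   1.6000     0.8000     0.8000]
  [   1.4977     2.9581     1.5628]
  [   0.9674     1.4140     1.8791]
First solve x = (I − A)⁻¹ d = adj(I−A)·d / det(I−A); in particular x_1 = (0.4300·170 + 0.2150·130 + 0.2150·125) / 0.26875 = 127.925 / 0.26875 = 476.00000.
Intermediate flow from 1 to 1: z_11 = a_11 · x_1 = 0.10 × 127.925 / 0.26875 = 12.7925 / 0.26875 = 47.600.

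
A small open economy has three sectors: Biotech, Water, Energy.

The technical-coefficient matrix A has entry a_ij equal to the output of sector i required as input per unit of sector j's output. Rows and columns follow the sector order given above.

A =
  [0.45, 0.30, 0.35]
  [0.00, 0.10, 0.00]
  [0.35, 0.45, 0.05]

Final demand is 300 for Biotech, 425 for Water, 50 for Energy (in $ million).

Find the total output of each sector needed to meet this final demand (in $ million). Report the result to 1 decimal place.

I − A =
  [   0.55    -0.30    -0.35]
  [   0.00     0.90     0.00]
  [  -0.35    -0.45     0.95]
Cofactors of I−A, C_ij = (−1)^(i+j)·(minor ij) (rows/columns in the sector order above):
  C_11 = (0.90)(0.95) − (0.00)(-0.45) = 0.8550
  C_12 = −[(0.00)(0.95) − (0.00)(-0.35)] = 0.0000
  C_13 = (0.00)(-0.45) − (0.90)(-0.35) = 0.3150
  C_21 = −[(-0.30)(0.95) − (-0.35)(-0.45)] = 0.4425
  C_22 = (0.55)(0.95) − (-0.35)(-0.35) = 0.4000
  C_23 = −[(0.55)(-0.45) − (-0.30)(-0.35)] = 0.3525
  C_31 = (-0.30)(0.00) − (-0.35)(0.90) = 0.3150
  C_32 = −[(0.55)(0.00) − (-0.35)(0.00)] = 0.0000
  C_33 = (0.55)(0.90) − (-0.30)(0.00) = 0.4950
det(I−A) = Σ_j (I−A)_1j·C_1j = (0.55)(0.8550) + (-0.30)(0.0000) + (-0.35)(0.3150) = 0.3600
adj(I−A) = Cᵀ =
  [ 0.8550   0.4425   0.3150]
  [ 0.0000   0.4000   0.0000]
  [ 0.3150   0.3525   0.4950]
(I − A)⁻¹ = adj(I−A) / det(I−A) ≈
  [   2.3750     1.2292     0.8750]
  [   0.0000     1.1111     0.0000]
  [   0.8750     0.9792     1.3750]
x = (I − A)⁻¹ d = adj(I−A)·d / det(I−A), with det(I−A) = 0.3600:
  x_B = (0.8550·300 + 0.4425·425 + 0.3150·50) / 0.3600 = 460.3125 / 0.3600 ≈ 1278.6
  x_W = (0.0000·300 + 0.4000·425 + 0.0000·50) / 0.3600 = 170.00 / 0.3600 ≈ 472.2
  x_E = (0.3150·300 + 0.3525·425 + 0.4950·50) / 0.3600 = 269.0625 / 0.3600 ≈ 747.4

x_B = 1278.6, x_W = 472.2, x_E = 747.4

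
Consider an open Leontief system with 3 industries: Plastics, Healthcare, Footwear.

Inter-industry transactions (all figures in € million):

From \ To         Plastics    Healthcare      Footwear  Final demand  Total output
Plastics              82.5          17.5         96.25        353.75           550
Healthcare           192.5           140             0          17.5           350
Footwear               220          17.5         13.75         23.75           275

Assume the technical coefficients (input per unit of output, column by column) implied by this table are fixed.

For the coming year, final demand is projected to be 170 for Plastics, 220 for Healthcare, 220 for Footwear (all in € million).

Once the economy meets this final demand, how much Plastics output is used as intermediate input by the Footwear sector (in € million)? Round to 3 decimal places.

Technical coefficients a_ij = z_ij / X_j:
  a_11 = 82.5/550 = 0.15, a_21 = 192.5/550 = 0.35, a_31 = 220/550 = 0.40
  a_12 = 17.5/350 = 0.05, a_22 = 140/350 = 0.40, a_32 = 17.5/350 = 0.05
  a_13 = 96.25/275 = 0.35, a_23 = 0/275 = 0.00, a_33 = 13.75/275 = 0.05
I − A =
  [   0.85    -0.05    -0.35]
  [  -0.35     0.60     0.00]
  [  -0.40    -0.05     0.95]
Cofactors of I−A, C_ij = (−1)^(i+j)·(minor ij) (rows/columns in the sector order above):
  C_11 = (0.60)(0.95) − (0.00)(-0.05) = 0.5700
  C_12 = −[(-0.35)(0.95) − (0.00)(-0.40)] = 0.3325
  C_13 = (-0.35)(-0.05) − (0.60)(-0.40) = 0.2575
  C_21 = −[(-0.05)(0.95) − (-0.35)(-0.05)] = 0.0650
  C_22 = (0.85)(0.95) − (-0.35)(-0.40) = 0.6675
  C_23 = −[(0.85)(-0.05) − (-0.05)(-0.40)] = 0.0625
  C_31 = (-0.05)(0.00) − (-0.35)(0.60) = 0.2100
  C_32 = −[(0.85)(0.00) − (-0.35)(-0.35)] = 0.1225
  C_33 = (0.85)(0.60) − (-0.05)(-0.35) = 0.4925
det(I−A) = Σ_j (I−A)_1j·C_1j = (0.85)(0.5700) + (-0.05)(0.3325) + (-0.35)(0.2575) = 0.37775
adj(I−A) = Cᵀ =
  [ 0.5700   0.0650   0.2100]
  [ 0.3325   0.6675   0.1225]
  [ 0.2575   0.0625   0.4925]
(I − A)⁻¹ = adj(I−A) / det(I−A) ≈
  [   1.5089     0.1721     0.5559]
  [   0.8802     1.7670     0.3243]
  [   0.6817     0.1655     1.3038]
First solve x = (I − A)⁻¹ d = adj(I−A)·d / det(I−A); in particular x_3 = (0.2575·170 + 0.0625·220 + 0.4925·220) / 0.37775 = 165.875 / 0.37775 ≈ 439.11317.
Intermediate flow from 1 to 3: z_13 = a_13 · x_3 = 0.35 × 165.875 / 0.37775 = 58.05625 / 0.37775 ≈ 153.690.

z_13 = 153.690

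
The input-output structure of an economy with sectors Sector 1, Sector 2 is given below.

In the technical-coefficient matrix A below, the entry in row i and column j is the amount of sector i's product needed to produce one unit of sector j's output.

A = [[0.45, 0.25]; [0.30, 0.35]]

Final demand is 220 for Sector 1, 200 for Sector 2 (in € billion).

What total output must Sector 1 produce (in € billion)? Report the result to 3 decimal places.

x_1 = 683.186

I − A =
  [   0.55    -0.25]
  [  -0.30     0.65]
det(I−A) = (0.55)(0.65) − (-0.25)(-0.30) = 0.2825
adj(I−A) = [[0.65, 0.25], [0.30, 0.55]]
(I − A)⁻¹ = adj(I−A) / det(I−A) ≈
  [   2.3009     0.8850]
  [   1.0619     1.9469]
x = (I − A)⁻¹ d = adj(I−A)·d / det(I−A), with det(I−A) = 0.2825:
  x_1 = (0.65·220 + 0.25·200) / 0.2825 = 193.00 / 0.2825 ≈ 683.186
  x_2 = (0.30·220 + 0.55·200) / 0.2825 = 176.00 / 0.2825 ≈ 623.009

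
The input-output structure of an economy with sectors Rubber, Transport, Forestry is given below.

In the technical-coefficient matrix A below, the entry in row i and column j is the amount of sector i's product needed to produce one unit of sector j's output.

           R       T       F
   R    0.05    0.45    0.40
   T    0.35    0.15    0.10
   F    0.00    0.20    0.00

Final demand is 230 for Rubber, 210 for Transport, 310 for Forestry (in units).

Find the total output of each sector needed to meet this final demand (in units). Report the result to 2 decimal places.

x_R = 699.09, x_T = 585.16, x_F = 427.03

I − A =
  [   0.95    -0.45    -0.40]
  [  -0.35     0.85    -0.10]
  [   0.00    -0.20     1.00]
Cofactors of I−A, C_ij = (−1)^(i+j)·(minor ij) (rows/columns in the sector order above):
  C_11 = (0.85)(1.00) − (-0.10)(-0.20) = 0.8300
  C_12 = −[(-0.35)(1.00) − (-0.10)(0.00)] = 0.3500
  C_13 = (-0.35)(-0.20) − (0.85)(0.00) = 0.0700
  C_21 = −[(-0.45)(1.00) − (-0.40)(-0.20)] = 0.5300
  C_22 = (0.95)(1.00) − (-0.40)(0.00) = 0.9500
  C_23 = −[(0.95)(-0.20) − (-0.45)(0.00)] = 0.1900
  C_31 = (-0.45)(-0.10) − (-0.40)(0.85) = 0.3850
  C_32 = −[(0.95)(-0.10) − (-0.40)(-0.35)] = 0.2350
  C_33 = (0.95)(0.85) − (-0.45)(-0.35) = 0.6500
det(I−A) = Σ_j (I−A)_1j·C_1j = (0.95)(0.8300) + (-0.45)(0.3500) + (-0.40)(0.0700) = 0.6030
adj(I−A) = Cᵀ =
  [ 0.8300   0.5300   0.3850]
  [ 0.3500   0.9500   0.2350]
  [ 0.0700   0.1900   0.6500]
(I − A)⁻¹ = adj(I−A) / det(I−A) ≈
  [   1.3765     0.8789     0.6385]
  [   0.5804     1.5755     0.3897]
  [   0.1161     0.3151     1.0779]
x = (I − A)⁻¹ d = adj(I−A)·d / det(I−A), with det(I−A) = 0.6030:
  x_R = (0.8300·230 + 0.5300·210 + 0.3850·310) / 0.6030 = 421.55 / 0.6030 ≈ 699.09
  x_T = (0.3500·230 + 0.9500·210 + 0.2350·310) / 0.6030 = 352.85 / 0.6030 ≈ 585.16
  x_F = (0.0700·230 + 0.1900·210 + 0.6500·310) / 0.6030 = 257.50 / 0.6030 ≈ 427.03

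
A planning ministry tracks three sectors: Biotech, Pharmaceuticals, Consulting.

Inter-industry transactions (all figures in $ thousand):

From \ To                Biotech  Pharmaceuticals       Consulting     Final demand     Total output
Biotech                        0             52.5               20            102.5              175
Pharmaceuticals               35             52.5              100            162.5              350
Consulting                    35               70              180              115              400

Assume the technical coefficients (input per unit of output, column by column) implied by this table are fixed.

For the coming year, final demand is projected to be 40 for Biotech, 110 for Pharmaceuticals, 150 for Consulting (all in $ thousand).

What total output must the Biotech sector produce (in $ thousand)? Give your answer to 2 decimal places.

Technical coefficients a_ij = z_ij / X_j:
  a_11 = 0/175 = 0.00, a_21 = 35/175 = 0.20, a_31 = 35/175 = 0.20
  a_12 = 52.5/350 = 0.15, a_22 = 52.5/350 = 0.15, a_32 = 70/350 = 0.20
  a_13 = 20/400 = 0.05, a_23 = 100/400 = 0.25, a_33 = 180/400 = 0.45
I − A =
  [   1.00    -0.15    -0.05]
  [  -0.20     0.85    -0.25]
  [  -0.20    -0.20     0.55]
Cofactors of I−A, C_ij = (−1)^(i+j)·(minor ij) (rows/columns in the sector order above):
  C_11 = (0.85)(0.55) − (-0.25)(-0.20) = 0.4175
  C_12 = −[(-0.20)(0.55) − (-0.25)(-0.20)] = 0.1600
  C_13 = (-0.20)(-0.20) − (0.85)(-0.20) = 0.2100
  C_21 = −[(-0.15)(0.55) − (-0.05)(-0.20)] = 0.0925
  C_22 = (1.00)(0.55) − (-0.05)(-0.20) = 0.5400
  C_23 = −[(1.00)(-0.20) − (-0.15)(-0.20)] = 0.2300
  C_31 = (-0.15)(-0.25) − (-0.05)(0.85) = 0.0800
  C_32 = −[(1.00)(-0.25) − (-0.05)(-0.20)] = 0.2600
  C_33 = (1.00)(0.85) − (-0.15)(-0.20) = 0.8200
det(I−A) = Σ_j (I−A)_1j·C_1j = (1.00)(0.4175) + (-0.15)(0.1600) + (-0.05)(0.2100) = 0.3830
adj(I−A) = Cᵀ =
  [ 0.4175   0.0925   0.0800]
  [ 0.1600   0.5400   0.2600]
  [ 0.2100   0.2300   0.8200]
(I − A)⁻¹ = adj(I−A) / det(I−A) ≈
  [   1.0901     0.2415     0.2089]
  [   0.4178     1.4099     0.6789]
  [   0.5483     0.6005     2.1410]
x = (I − A)⁻¹ d = adj(I−A)·d / det(I−A), with det(I−A) = 0.3830:
  x_1 = (0.4175·40 + 0.0925·110 + 0.0800·150) / 0.3830 = 38.875 / 0.3830 ≈ 101.50
  x_2 = (0.1600·40 + 0.5400·110 + 0.2600·150) / 0.3830 = 104.80 / 0.3830 ≈ 273.63
  x_3 = (0.2100·40 + 0.2300·110 + 0.8200·150) / 0.3830 = 156.70 / 0.3830 ≈ 409.14

x_1 = 101.50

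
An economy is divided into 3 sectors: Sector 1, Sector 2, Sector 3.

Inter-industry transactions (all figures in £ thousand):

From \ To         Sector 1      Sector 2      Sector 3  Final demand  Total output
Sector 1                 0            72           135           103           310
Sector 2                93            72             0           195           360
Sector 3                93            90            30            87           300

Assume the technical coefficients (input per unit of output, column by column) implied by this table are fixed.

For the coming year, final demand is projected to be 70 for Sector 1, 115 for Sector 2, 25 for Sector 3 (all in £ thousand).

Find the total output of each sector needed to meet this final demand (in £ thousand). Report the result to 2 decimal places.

x_1 = 177.47, x_2 = 210.30, x_3 = 145.35

Technical coefficients a_ij = z_ij / X_j:
  a_11 = 0/310 = 0.00, a_21 = 93/310 = 0.30, a_31 = 93/310 = 0.30
  a_12 = 72/360 = 0.20, a_22 = 72/360 = 0.20, a_32 = 90/360 = 0.25
  a_13 = 135/300 = 0.45, a_23 = 0/300 = 0.00, a_33 = 30/300 = 0.10
I − A =
  [   1.00    -0.20    -0.45]
  [  -0.30     0.80     0.00]
  [  -0.30    -0.25     0.90]
Cofactors of I−A, C_ij = (−1)^(i+j)·(minor ij) (rows/columns in the sector order above):
  C_11 = (0.80)(0.90) − (0.00)(-0.25) = 0.7200
  C_12 = −[(-0.30)(0.90) − (0.00)(-0.30)] = 0.2700
  C_13 = (-0.30)(-0.25) − (0.80)(-0.30) = 0.3150
  C_21 = −[(-0.20)(0.90) − (-0.45)(-0.25)] = 0.2925
  C_22 = (1.00)(0.90) − (-0.45)(-0.30) = 0.7650
  C_23 = −[(1.00)(-0.25) − (-0.20)(-0.30)] = 0.3100
  C_31 = (-0.20)(0.00) − (-0.45)(0.80) = 0.3600
  C_32 = −[(1.00)(0.00) − (-0.45)(-0.30)] = 0.1350
  C_33 = (1.00)(0.80) − (-0.20)(-0.30) = 0.7400
det(I−A) = Σ_j (I−A)_1j·C_1j = (1.00)(0.7200) + (-0.20)(0.2700) + (-0.45)(0.3150) = 0.52425
adj(I−A) = Cᵀ =
  [ 0.7200   0.2925   0.3600]
  [ 0.2700   0.7650   0.1350]
  [ 0.3150   0.3100   0.7400]
(I − A)⁻¹ = adj(I−A) / det(I−A) ≈
  [   1.3734     0.5579     0.6867]
  [   0.5150     1.4592     0.2575]
  [   0.6009     0.5913     1.4115]
x = (I − A)⁻¹ d = adj(I−A)·d / det(I−A), with det(I−A) = 0.52425:
  x_1 = (0.7200·70 + 0.2925·115 + 0.3600·25) / 0.52425 = 93.0375 / 0.52425 ≈ 177.47
  x_2 = (0.2700·70 + 0.7650·115 + 0.1350·25) / 0.52425 = 110.25 / 0.52425 ≈ 210.30
  x_3 = (0.3150·70 + 0.3100·115 + 0.7400·25) / 0.52425 = 76.20 / 0.52425 ≈ 145.35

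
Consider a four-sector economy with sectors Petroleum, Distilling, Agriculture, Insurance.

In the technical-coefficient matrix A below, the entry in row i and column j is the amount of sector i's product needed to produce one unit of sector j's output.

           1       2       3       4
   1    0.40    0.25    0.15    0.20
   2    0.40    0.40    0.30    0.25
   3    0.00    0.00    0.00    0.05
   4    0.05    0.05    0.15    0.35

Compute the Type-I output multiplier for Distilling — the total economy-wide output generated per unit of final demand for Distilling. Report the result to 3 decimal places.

m_2 = 4.063

I − A =
  [   0.60    -0.25    -0.15    -0.20]
  [  -0.40     0.60    -0.30    -0.25]
  [   0.00     0.00     1.00    -0.05]
  [  -0.05    -0.05    -0.15     0.65]
Compute the cofactors C_ij = (−1)^(i+j)·(3×3 minor ij) of I−A; the adjugate is their transpose:
adj(I−A) = Cᵀ =
  [ 0.372250   0.171000   0.135750   0.190750]
  [ 0.270250   0.375125   0.189375   0.242000]
  [ 0.002500   0.002125   0.148375   0.013000]
  [ 0.050000   0.042500   0.059250   0.260000]
det(I−A) = Σ_j (I−A)_1j·C_1j = (0.60)(0.372250) + (-0.25)(0.270250) + (-0.15)(0.002500) + (-0.20)(0.050000) = 0.1454125
(I − A)⁻¹ = adj(I−A) / det(I−A) ≈
  [   2.5600     1.1760     0.9336     1.3118]
  [   1.8585     2.5797     1.3023     1.6642]
  [   0.0172     0.0146     1.0204     0.0894]
  [   0.3438     0.2923     0.4075     1.7880]
The output multiplier for sector j is the column-j sum of the Leontief inverse (I − A)⁻¹ = adj(I−A) / det(I−A).
Column 2 of adj(I−A): (0.171000, 0.375125, 0.002125, 0.042500); det(I−A) = 0.1454125.
m_2 = (0.171000 + 0.375125 + 0.002125 + 0.042500) / 0.1454125 = 0.59075 / 0.1454125 ≈ 4.063.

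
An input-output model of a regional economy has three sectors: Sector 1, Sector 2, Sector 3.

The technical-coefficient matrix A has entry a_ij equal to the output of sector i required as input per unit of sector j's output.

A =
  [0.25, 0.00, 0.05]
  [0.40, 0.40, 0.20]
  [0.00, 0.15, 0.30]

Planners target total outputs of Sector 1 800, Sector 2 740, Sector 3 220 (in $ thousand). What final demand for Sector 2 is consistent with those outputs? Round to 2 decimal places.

I − A =
  [   0.75     0.00    -0.05]
  [  -0.40     0.60    -0.20]
  [   0.00    -0.15     0.70]
d = (I − A) x:
  d_1 = (+0.75)·800 + (+0.00)·740 + (-0.05)·220 = 589.00
  d_2 = (-0.40)·800 + (+0.60)·740 + (-0.20)·220 = 80.00
  d_3 = (+0.00)·800 + (-0.15)·740 + (+0.70)·220 = 43.00

d_2 = 80.00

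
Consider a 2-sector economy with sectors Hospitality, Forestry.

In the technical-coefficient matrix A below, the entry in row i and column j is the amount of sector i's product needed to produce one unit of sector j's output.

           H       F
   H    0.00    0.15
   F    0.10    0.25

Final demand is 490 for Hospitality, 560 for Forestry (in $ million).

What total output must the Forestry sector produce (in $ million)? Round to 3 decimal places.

x_F = 828.571

I − A =
  [   1.00    -0.15]
  [  -0.10     0.75]
det(I−A) = (1.00)(0.75) − (-0.15)(-0.10) = 0.7350
adj(I−A) = [[0.75, 0.15], [0.10, 1.00]]
(I − A)⁻¹ = adj(I−A) / det(I−A) ≈
  [   1.0204     0.2041]
  [   0.1361     1.3605]
x = (I − A)⁻¹ d = adj(I−A)·d / det(I−A), with det(I−A) = 0.7350:
  x_H = (0.75·490 + 0.15·560) / 0.7350 = 451.50 / 0.7350 ≈ 614.286
  x_F = (0.10·490 + 1.00·560) / 0.7350 = 609.00 / 0.7350 ≈ 828.571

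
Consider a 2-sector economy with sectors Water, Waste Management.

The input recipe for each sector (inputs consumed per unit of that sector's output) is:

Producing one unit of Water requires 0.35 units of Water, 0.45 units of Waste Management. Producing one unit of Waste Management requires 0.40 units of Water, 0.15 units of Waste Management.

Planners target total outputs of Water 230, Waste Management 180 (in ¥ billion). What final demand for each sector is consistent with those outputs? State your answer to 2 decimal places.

I − A =
  [   0.65    -0.40]
  [  -0.45     0.85]
d = (I − A) x:
  d_1 = (+0.65)·230 + (-0.40)·180 = 77.50
  d_2 = (-0.45)·230 + (+0.85)·180 = 49.50

d_1 = 77.50, d_2 = 49.50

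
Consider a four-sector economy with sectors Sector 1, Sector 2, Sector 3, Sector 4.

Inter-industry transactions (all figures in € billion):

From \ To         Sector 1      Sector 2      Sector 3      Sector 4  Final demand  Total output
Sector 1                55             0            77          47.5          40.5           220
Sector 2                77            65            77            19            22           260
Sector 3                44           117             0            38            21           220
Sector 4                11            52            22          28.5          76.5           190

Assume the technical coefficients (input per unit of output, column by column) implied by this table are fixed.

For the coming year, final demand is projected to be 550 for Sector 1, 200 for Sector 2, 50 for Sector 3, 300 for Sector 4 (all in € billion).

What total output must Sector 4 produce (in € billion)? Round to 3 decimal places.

Technical coefficients a_ij = z_ij / X_j:
  a_11 = 55/220 = 0.25, a_21 = 77/220 = 0.35, a_31 = 44/220 = 0.20, a_41 = 11/220 = 0.05
  a_12 = 0/260 = 0.00, a_22 = 65/260 = 0.25, a_32 = 117/260 = 0.45, a_42 = 52/260 = 0.20
  a_13 = 77/220 = 0.35, a_23 = 77/220 = 0.35, a_33 = 0/220 = 0.00, a_43 = 22/220 = 0.10
  a_14 = 47.5/190 = 0.25, a_24 = 19/190 = 0.10, a_34 = 38/190 = 0.20, a_44 = 28.5/190 = 0.15
I − A =
  [   0.75     0.00    -0.35    -0.25]
  [  -0.35     0.75    -0.35    -0.10]
  [  -0.20    -0.45     1.00    -0.20]
  [  -0.05    -0.20    -0.10     0.85]
Compute the cofactors C_ij = (−1)^(i+j)·(3×3 minor ij) of I−A; the adjugate is their transpose:
adj(I−A) = Cᵀ =
  [ 0.450125   0.209125   0.252375   0.216375]
  [ 0.360500   0.542000   0.340875   0.250000]
  [ 0.281125   0.321250   0.436250   0.223125]
  [ 0.144375   0.177625   0.146375   0.336750]
det(I−A) = Σ_j (I−A)_1j·C_1j = (0.75)(0.450125) + (0.00)(0.360500) + (-0.35)(0.281125) + (-0.25)(0.144375) = 0.20310625
(I − A)⁻¹ = adj(I−A) / det(I−A) ≈
  [   2.2162     1.0296     1.2426     1.0653]
  [   1.7749     2.6686     1.6783     1.2309]
  [   1.3841     1.5817     2.1479     1.0986]
  [   0.7108     0.8745     0.7207     1.6580]
x = (I − A)⁻¹ d = adj(I−A)·d / det(I−A), with det(I−A) = 0.20310625:
  x_1 = (0.450125·550 + 0.209125·200 + 0.252375·50 + 0.216375·300) / 0.20310625 = 366.925 / 0.20310625 ≈ 1806.567
  x_2 = (0.360500·550 + 0.542000·200 + 0.340875·50 + 0.250000·300) / 0.20310625 = 398.71875 / 0.20310625 ≈ 1963.104
  x_3 = (0.281125·550 + 0.321250·200 + 0.436250·50 + 0.223125·300) / 0.20310625 = 307.61875 / 0.20310625 ≈ 1514.571
  x_4 = (0.144375·550 + 0.177625·200 + 0.146375·50 + 0.336750·300) / 0.20310625 = 223.275 / 0.20310625 ≈ 1099.301

x_4 = 1099.301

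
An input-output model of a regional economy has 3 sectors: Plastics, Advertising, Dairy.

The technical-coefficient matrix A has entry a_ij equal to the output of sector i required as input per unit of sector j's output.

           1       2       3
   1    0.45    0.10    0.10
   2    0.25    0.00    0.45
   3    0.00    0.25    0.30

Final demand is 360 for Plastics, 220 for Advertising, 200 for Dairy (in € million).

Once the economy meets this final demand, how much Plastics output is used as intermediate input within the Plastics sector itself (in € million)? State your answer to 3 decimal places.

z_11 = 392.919

I − A =
  [   0.55    -0.10    -0.10]
  [  -0.25     1.00    -0.45]
  [   0.00    -0.25     0.70]
Cofactors of I−A, C_ij = (−1)^(i+j)·(minor ij) (rows/columns in the sector order above):
  C_11 = (1.00)(0.70) − (-0.45)(-0.25) = 0.5875
  C_12 = −[(-0.25)(0.70) − (-0.45)(0.00)] = 0.1750
  C_13 = (-0.25)(-0.25) − (1.00)(0.00) = 0.0625
  C_21 = −[(-0.10)(0.70) − (-0.10)(-0.25)] = 0.0950
  C_22 = (0.55)(0.70) − (-0.10)(0.00) = 0.3850
  C_23 = −[(0.55)(-0.25) − (-0.10)(0.00)] = 0.1375
  C_31 = (-0.10)(-0.45) − (-0.10)(1.00) = 0.1450
  C_32 = −[(0.55)(-0.45) − (-0.10)(-0.25)] = 0.2725
  C_33 = (0.55)(1.00) − (-0.10)(-0.25) = 0.5250
det(I−A) = Σ_j (I−A)_1j·C_1j = (0.55)(0.5875) + (-0.10)(0.1750) + (-0.10)(0.0625) = 0.299375
adj(I−A) = Cᵀ =
  [ 0.5875   0.0950   0.1450]
  [ 0.1750   0.3850   0.2725]
  [ 0.0625   0.1375   0.5250]
(I − A)⁻¹ = adj(I−A) / det(I−A) ≈
  [   1.9624     0.3173     0.4843]
  [   0.5846     1.2860     0.9102]
  [   0.2088     0.4593     1.7537]
First solve x = (I − A)⁻¹ d = adj(I−A)·d / det(I−A); in particular x_1 = (0.5875·360 + 0.0950·220 + 0.1450·200) / 0.299375 = 261.40 / 0.299375 ≈ 873.15240.
Intermediate flow from 1 to 1: z_11 = a_11 · x_1 = 0.45 × 261.40 / 0.299375 = 117.63 / 0.299375 ≈ 392.919.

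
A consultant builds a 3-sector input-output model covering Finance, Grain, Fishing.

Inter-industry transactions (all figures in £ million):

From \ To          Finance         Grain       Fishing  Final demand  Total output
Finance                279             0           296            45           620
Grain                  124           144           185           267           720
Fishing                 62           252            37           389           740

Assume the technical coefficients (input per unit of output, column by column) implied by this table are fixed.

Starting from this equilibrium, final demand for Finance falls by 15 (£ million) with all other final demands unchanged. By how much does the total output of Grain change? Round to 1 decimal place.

Δx_2 = -10.4

Technical coefficients a_ij = z_ij / X_j:
  a_11 = 279/620 = 0.45, a_21 = 124/620 = 0.20, a_31 = 62/620 = 0.10
  a_12 = 0/720 = 0.00, a_22 = 144/720 = 0.20, a_32 = 252/720 = 0.35
  a_13 = 296/740 = 0.40, a_23 = 185/740 = 0.25, a_33 = 37/740 = 0.05
I − A =
  [   0.55     0.00    -0.40]
  [  -0.20     0.80    -0.25]
  [  -0.10    -0.35     0.95]
Cofactors of I−A, C_ij = (−1)^(i+j)·(minor ij) (rows/columns in the sector order above):
  C_11 = (0.80)(0.95) − (-0.25)(-0.35) = 0.6725
  C_12 = −[(-0.20)(0.95) − (-0.25)(-0.10)] = 0.2150
  C_13 = (-0.20)(-0.35) − (0.80)(-0.10) = 0.1500
  C_21 = −[(0.00)(0.95) − (-0.40)(-0.35)] = 0.1400
  C_22 = (0.55)(0.95) − (-0.40)(-0.10) = 0.4825
  C_23 = −[(0.55)(-0.35) − (0.00)(-0.10)] = 0.1925
  C_31 = (0.00)(-0.25) − (-0.40)(0.80) = 0.3200
  C_32 = −[(0.55)(-0.25) − (-0.40)(-0.20)] = 0.2175
  C_33 = (0.55)(0.80) − (0.00)(-0.20) = 0.4400
det(I−A) = Σ_j (I−A)_1j·C_1j = (0.55)(0.6725) + (0.00)(0.2150) + (-0.40)(0.1500) = 0.309875
adj(I−A) = Cᵀ =
  [ 0.6725   0.1400   0.3200]
  [ 0.2150   0.4825   0.2175]
  [ 0.1500   0.1925   0.4400]
(I − A)⁻¹ = adj(I−A) / det(I−A) ≈
  [   2.1702     0.4518     1.0327]
  [   0.6938     1.5571     0.7019]
  [   0.4841     0.6212     1.4199]
Δx = (I − A)⁻¹ Δd with Δd having -15 in the Finance component and 0 elsewhere.
So Δx_2 = L_21 · (-15), where L_21 = adj(I−A)_21 / det(I−A) = 0.2150 / 0.309875.
Δx_2 = 0.2150 × (-15) / 0.309875 = -3.225 / 0.309875 ≈ -10.4.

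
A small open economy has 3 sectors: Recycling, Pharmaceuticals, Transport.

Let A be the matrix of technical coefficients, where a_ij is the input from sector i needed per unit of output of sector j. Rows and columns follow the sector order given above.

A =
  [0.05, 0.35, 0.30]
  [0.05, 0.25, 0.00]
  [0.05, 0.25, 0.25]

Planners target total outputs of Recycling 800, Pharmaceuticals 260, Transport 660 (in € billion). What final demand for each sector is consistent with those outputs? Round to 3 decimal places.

d_R = 471.000, d_P = 155.000, d_T = 390.000

I − A =
  [   0.95    -0.35    -0.30]
  [  -0.05     0.75     0.00]
  [  -0.05    -0.25     0.75]
d = (I − A) x:
  d_R = (+0.95)·800 + (-0.35)·260 + (-0.30)·660 = 471.000
  d_P = (-0.05)·800 + (+0.75)·260 + (+0.00)·660 = 155.000
  d_T = (-0.05)·800 + (-0.25)·260 + (+0.75)·660 = 390.000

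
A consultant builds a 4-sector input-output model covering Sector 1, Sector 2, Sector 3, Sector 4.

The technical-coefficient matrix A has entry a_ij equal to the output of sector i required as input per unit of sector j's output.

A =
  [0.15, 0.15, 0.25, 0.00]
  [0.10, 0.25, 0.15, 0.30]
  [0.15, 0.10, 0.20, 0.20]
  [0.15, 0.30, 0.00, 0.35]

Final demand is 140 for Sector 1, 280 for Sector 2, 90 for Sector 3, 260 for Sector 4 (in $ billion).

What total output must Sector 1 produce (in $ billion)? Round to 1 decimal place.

x_1 = 491.7

I − A =
  [   0.85    -0.15    -0.25     0.00]
  [  -0.10     0.75    -0.15    -0.30]
  [  -0.15    -0.10     0.80    -0.20]
  [  -0.15    -0.30     0.00     0.65]
Compute the cofactors C_ij = (−1)^(i+j)·(3×3 minor ij) of I−A; the adjugate is their transpose:
adj(I−A) = Cᵀ =
  [ 0.299250   0.109250   0.114000   0.085500]
  [ 0.107125   0.410125   0.110375   0.223250]
  [ 0.099125   0.125375   0.321375   0.156750]
  [ 0.118500   0.214500   0.077250   0.451250]
det(I−A) = Σ_j (I−A)_1j·C_1j = (0.85)(0.299250) + (-0.15)(0.107125) + (-0.25)(0.099125) + (0.00)(0.118500) = 0.2135125
(I − A)⁻¹ = adj(I−A) / det(I−A) ≈
  [   1.4016     0.5117     0.5339     0.4004]
  [   0.5017     1.9208     0.5169     1.0456]
  [   0.4643     0.5872     1.5052     0.7341]
  [   0.5550     1.0046     0.3618     2.1135]
x = (I − A)⁻¹ d = adj(I−A)·d / det(I−A), with det(I−A) = 0.2135125:
  x_1 = (0.299250·140 + 0.109250·280 + 0.114000·90 + 0.085500·260) / 0.2135125 = 104.975 / 0.2135125 ≈ 491.7
  x_2 = (0.107125·140 + 0.410125·280 + 0.110375·90 + 0.223250·260) / 0.2135125 = 197.81125 / 0.2135125 ≈ 926.5
  x_3 = (0.099125·140 + 0.125375·280 + 0.321375·90 + 0.156750·260) / 0.2135125 = 118.66125 / 0.2135125 ≈ 555.8
  x_4 = (0.118500·140 + 0.214500·280 + 0.077250·90 + 0.451250·260) / 0.2135125 = 200.9275 / 0.2135125 ≈ 941.1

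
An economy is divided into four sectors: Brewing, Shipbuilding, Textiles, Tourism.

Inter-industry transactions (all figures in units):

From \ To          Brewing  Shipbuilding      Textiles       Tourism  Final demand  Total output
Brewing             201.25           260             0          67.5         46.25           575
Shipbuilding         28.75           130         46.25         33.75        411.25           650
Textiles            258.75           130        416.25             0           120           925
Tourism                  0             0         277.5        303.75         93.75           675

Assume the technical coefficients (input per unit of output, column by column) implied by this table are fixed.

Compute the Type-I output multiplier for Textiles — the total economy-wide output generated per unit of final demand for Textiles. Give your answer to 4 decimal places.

m_3 = 3.8994

Technical coefficients a_ij = z_ij / X_j:
  a_11 = 201.25/575 = 0.35, a_21 = 28.75/575 = 0.05, a_31 = 258.75/575 = 0.45, a_41 = 0/575 = 0.00
  a_12 = 260/650 = 0.40, a_22 = 130/650 = 0.20, a_32 = 130/650 = 0.20, a_42 = 0/650 = 0.00
  a_13 = 0/925 = 0.00, a_23 = 46.25/925 = 0.05, a_33 = 416.25/925 = 0.45, a_43 = 277.5/925 = 0.30
  a_14 = 67.5/675 = 0.10, a_24 = 33.75/675 = 0.05, a_34 = 0/675 = 0.00, a_44 = 303.75/675 = 0.45
I − A =
  [   0.65    -0.40     0.00    -0.10]
  [  -0.05     0.80    -0.05    -0.05]
  [  -0.45    -0.20     0.55     0.00]
  [   0.00     0.00    -0.30     0.55]
Compute the cofactors C_ij = (−1)^(i+j)·(3×3 minor ij) of I−A; the adjugate is their transpose:
adj(I−A) = Cᵀ =
  [ 0.233500   0.127000   0.041000   0.054000]
  [ 0.034250   0.183125   0.029125   0.022875]
  [ 0.203500   0.170500   0.275000   0.052500]
  [ 0.111000   0.093000   0.150000   0.259500]
det(I−A) = Σ_j (I−A)_1j·C_1j = (0.65)(0.233500) + (-0.40)(0.034250) + (0.00)(0.203500) + (-0.10)(0.111000) = 0.126975
(I − A)⁻¹ = adj(I−A) / det(I−A) ≈
  [   1.83894     1.00020     0.32290     0.42528]
  [   0.26974     1.44221     0.22938     0.18015]
  [   1.60268     1.34278     2.16578     0.41347]
  [   0.87419     0.73243     1.18133     2.04371]
The output multiplier for sector j is the column-j sum of the Leontief inverse (I − A)⁻¹ = adj(I−A) / det(I−A).
Column 3 of adj(I−A): (0.041000, 0.029125, 0.275000, 0.150000); det(I−A) = 0.126975.
m_3 = (0.041000 + 0.029125 + 0.275000 + 0.150000) / 0.126975 = 0.495125 / 0.126975 ≈ 3.8994.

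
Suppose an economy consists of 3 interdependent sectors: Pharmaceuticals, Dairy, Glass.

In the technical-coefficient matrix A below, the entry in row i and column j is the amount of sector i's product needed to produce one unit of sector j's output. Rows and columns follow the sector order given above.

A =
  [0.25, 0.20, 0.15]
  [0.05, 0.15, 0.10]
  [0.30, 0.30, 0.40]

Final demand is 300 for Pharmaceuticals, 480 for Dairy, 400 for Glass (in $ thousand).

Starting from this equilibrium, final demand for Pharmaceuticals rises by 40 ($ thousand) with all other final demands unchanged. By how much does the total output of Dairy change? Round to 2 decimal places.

I − A =
  [   0.75    -0.20    -0.15]
  [  -0.05     0.85    -0.10]
  [  -0.30    -0.30     0.60]
Cofactors of I−A, C_ij = (−1)^(i+j)·(minor ij) (rows/columns in the sector order above):
  C_11 = (0.85)(0.60) − (-0.10)(-0.30) = 0.4800
  C_12 = −[(-0.05)(0.60) − (-0.10)(-0.30)] = 0.0600
  C_13 = (-0.05)(-0.30) − (0.85)(-0.30) = 0.2700
  C_21 = −[(-0.20)(0.60) − (-0.15)(-0.30)] = 0.1650
  C_22 = (0.75)(0.60) − (-0.15)(-0.30) = 0.4050
  C_23 = −[(0.75)(-0.30) − (-0.20)(-0.30)] = 0.2850
  C_31 = (-0.20)(-0.10) − (-0.15)(0.85) = 0.1475
  C_32 = −[(0.75)(-0.10) − (-0.15)(-0.05)] = 0.0825
  C_33 = (0.75)(0.85) − (-0.20)(-0.05) = 0.6275
det(I−A) = Σ_j (I−A)_1j·C_1j = (0.75)(0.4800) + (-0.20)(0.0600) + (-0.15)(0.2700) = 0.3075
adj(I−A) = Cᵀ =
  [ 0.4800   0.1650   0.1475]
  [ 0.0600   0.4050   0.0825]
  [ 0.2700   0.2850   0.6275]
(I − A)⁻¹ = adj(I−A) / det(I−A) ≈
  [   1.5610     0.5366     0.4797]
  [   0.1951     1.3171     0.2683]
  [   0.8780     0.9268     2.0407]
Δx = (I − A)⁻¹ Δd with Δd having +40 in the Pharmaceuticals component and 0 elsewhere.
So Δx_2 = L_21 · (+40), where L_21 = adj(I−A)_21 / det(I−A) = 0.0600 / 0.3075.
Δx_2 = 0.0600 × (+40) / 0.3075 = 2.40 / 0.3075 ≈ 7.80.

Δx_2 = 7.80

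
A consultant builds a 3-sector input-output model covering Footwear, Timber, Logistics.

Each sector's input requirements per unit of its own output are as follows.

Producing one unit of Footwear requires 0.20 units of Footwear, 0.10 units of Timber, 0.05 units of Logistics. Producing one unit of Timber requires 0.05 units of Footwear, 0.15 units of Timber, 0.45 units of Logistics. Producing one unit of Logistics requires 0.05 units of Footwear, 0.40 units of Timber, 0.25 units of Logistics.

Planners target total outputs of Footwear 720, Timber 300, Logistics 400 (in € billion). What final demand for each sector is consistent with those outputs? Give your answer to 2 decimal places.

d_1 = 541.00, d_2 = 23.00, d_3 = 129.00

I − A =
  [   0.80    -0.05    -0.05]
  [  -0.10     0.85    -0.40]
  [  -0.05    -0.45     0.75]
d = (I − A) x:
  d_1 = (+0.80)·720 + (-0.05)·300 + (-0.05)·400 = 541.00
  d_2 = (-0.10)·720 + (+0.85)·300 + (-0.40)·400 = 23.00
  d_3 = (-0.05)·720 + (-0.45)·300 + (+0.75)·400 = 129.00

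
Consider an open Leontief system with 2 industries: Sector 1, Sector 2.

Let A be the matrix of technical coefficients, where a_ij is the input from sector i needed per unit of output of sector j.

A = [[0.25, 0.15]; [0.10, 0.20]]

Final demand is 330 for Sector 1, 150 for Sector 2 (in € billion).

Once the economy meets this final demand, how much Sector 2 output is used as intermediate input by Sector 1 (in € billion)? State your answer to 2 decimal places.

I − A =
  [   0.75    -0.15]
  [  -0.10     0.80]
det(I−A) = (0.75)(0.80) − (-0.15)(-0.10) = 0.5850
adj(I−A) = [[0.80, 0.15], [0.10, 0.75]]
(I − A)⁻¹ = adj(I−A) / det(I−A) ≈
  [   1.3675     0.2564]
  [   0.1709     1.2821]
First solve x = (I − A)⁻¹ d = adj(I−A)·d / det(I−A); in particular x_1 = (0.80·330 + 0.15·150) / 0.5850 = 286.50 / 0.5850 ≈ 489.7436.
Intermediate flow from 2 to 1: z_21 = a_21 · x_1 = 0.10 × 286.50 / 0.5850 = 28.65 / 0.5850 ≈ 48.97.

z_21 = 48.97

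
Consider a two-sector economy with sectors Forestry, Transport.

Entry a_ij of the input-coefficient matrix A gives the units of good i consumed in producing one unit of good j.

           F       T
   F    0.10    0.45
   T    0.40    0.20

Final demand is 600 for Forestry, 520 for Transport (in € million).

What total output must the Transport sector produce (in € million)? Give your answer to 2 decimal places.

x_T = 1311.11

I − A =
  [   0.90    -0.45]
  [  -0.40     0.80]
det(I−A) = (0.90)(0.80) − (-0.45)(-0.40) = 0.5400
adj(I−A) = [[0.80, 0.45], [0.40, 0.90]]
(I − A)⁻¹ = adj(I−A) / det(I−A) ≈
  [   1.4815     0.8333]
  [   0.7407     1.6667]
x = (I − A)⁻¹ d = adj(I−A)·d / det(I−A), with det(I−A) = 0.5400:
  x_F = (0.80·600 + 0.45·520) / 0.5400 = 714.00 / 0.5400 ≈ 1322.22
  x_T = (0.40·600 + 0.90·520) / 0.5400 = 708.00 / 0.5400 ≈ 1311.11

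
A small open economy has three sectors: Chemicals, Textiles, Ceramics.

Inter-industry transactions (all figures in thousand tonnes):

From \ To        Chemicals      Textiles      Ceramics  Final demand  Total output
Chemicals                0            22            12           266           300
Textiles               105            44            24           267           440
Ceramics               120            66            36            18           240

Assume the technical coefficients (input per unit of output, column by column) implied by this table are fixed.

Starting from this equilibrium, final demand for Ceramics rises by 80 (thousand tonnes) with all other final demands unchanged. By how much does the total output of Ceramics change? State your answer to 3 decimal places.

Δx_3 = 99.088

Technical coefficients a_ij = z_ij / X_j:
  a_11 = 0/300 = 0.00, a_21 = 105/300 = 0.35, a_31 = 120/300 = 0.40
  a_12 = 22/440 = 0.05, a_22 = 44/440 = 0.10, a_32 = 66/440 = 0.15
  a_13 = 12/240 = 0.05, a_23 = 24/240 = 0.10, a_33 = 36/240 = 0.15
I − A =
  [   1.00    -0.05    -0.05]
  [  -0.35     0.90    -0.10]
  [  -0.40    -0.15     0.85]
Cofactors of I−A, C_ij = (−1)^(i+j)·(minor ij) (rows/columns in the sector order above):
  C_11 = (0.90)(0.85) − (-0.10)(-0.15) = 0.7500
  C_12 = −[(-0.35)(0.85) − (-0.10)(-0.40)] = 0.3375
  C_13 = (-0.35)(-0.15) − (0.90)(-0.40) = 0.4125
  C_21 = −[(-0.05)(0.85) − (-0.05)(-0.15)] = 0.0500
  C_22 = (1.00)(0.85) − (-0.05)(-0.40) = 0.8300
  C_23 = −[(1.00)(-0.15) − (-0.05)(-0.40)] = 0.1700
  C_31 = (-0.05)(-0.10) − (-0.05)(0.90) = 0.0500
  C_32 = −[(1.00)(-0.10) − (-0.05)(-0.35)] = 0.1175
  C_33 = (1.00)(0.90) − (-0.05)(-0.35) = 0.8825
det(I−A) = Σ_j (I−A)_1j·C_1j = (1.00)(0.7500) + (-0.05)(0.3375) + (-0.05)(0.4125) = 0.7125
adj(I−A) = Cᵀ =
  [ 0.7500   0.0500   0.0500]
  [ 0.3375   0.8300   0.1175]
  [ 0.4125   0.1700   0.8825]
(I − A)⁻¹ = adj(I−A) / det(I−A) ≈
  [   1.0526     0.0702     0.0702]
  [   0.4737     1.1649     0.1649]
  [   0.5789     0.2386     1.2386]
Δx = (I − A)⁻¹ Δd with Δd having +80 in the Ceramics component and 0 elsewhere.
So Δx_3 = L_33 · (+80), where L_33 = adj(I−A)_33 / det(I−A) = 0.8825 / 0.7125.
Δx_3 = 0.8825 × (+80) / 0.7125 = 70.60 / 0.7125 ≈ 99.088.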